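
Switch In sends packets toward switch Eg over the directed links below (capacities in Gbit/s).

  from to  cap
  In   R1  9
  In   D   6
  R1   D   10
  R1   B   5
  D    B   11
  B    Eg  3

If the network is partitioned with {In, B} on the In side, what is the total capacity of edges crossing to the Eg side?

18

Edges leaving {In, B}: In→R1 (9), In→D (6), B→Eg (3).
Cut capacity = 9 + 6 + 3 = 18.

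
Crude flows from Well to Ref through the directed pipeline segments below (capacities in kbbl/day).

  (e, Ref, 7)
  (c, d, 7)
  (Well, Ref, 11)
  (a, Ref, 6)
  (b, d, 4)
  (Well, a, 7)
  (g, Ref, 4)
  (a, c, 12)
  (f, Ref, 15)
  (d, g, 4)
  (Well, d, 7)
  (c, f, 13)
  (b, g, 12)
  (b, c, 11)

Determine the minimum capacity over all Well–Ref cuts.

22

Augment Well→Ref: bottleneck 11, flow now 11.
Augment Well→a→Ref: bottleneck 6, flow now 17.
Augment Well→d→g→Ref: bottleneck 4, flow now 21.
Augment Well→a→c→f→Ref: bottleneck 1, flow now 22.
No augmenting path remains; maximum flow = 22.
By max-flow min-cut, the minimum cut capacity equals the max flow.
In the residual graph, reachable from Well: {Well, d}.
Min-cut edges: Well→a (7), Well→Ref (11), d→g (4); capacity 7 + 11 + 4 = 22.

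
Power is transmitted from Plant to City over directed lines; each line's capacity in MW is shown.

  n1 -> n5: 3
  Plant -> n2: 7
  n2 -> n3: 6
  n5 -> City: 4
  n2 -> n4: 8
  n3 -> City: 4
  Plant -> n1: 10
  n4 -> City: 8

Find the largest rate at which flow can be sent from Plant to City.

Augment Plant→n1→n5→City: bottleneck 3, flow now 3.
Augment Plant→n2→n3→City: bottleneck 4, flow now 7.
Augment Plant→n2→n4→City: bottleneck 3, flow now 10.
No augmenting path remains; maximum flow = 10.
In the residual graph, reachable from Plant: {Plant, n1}.
Min-cut edges: Plant→n2 (7), n1→n5 (3); capacity 7 + 3 = 10.
This cut is saturated, so no flow can exceed 10.

10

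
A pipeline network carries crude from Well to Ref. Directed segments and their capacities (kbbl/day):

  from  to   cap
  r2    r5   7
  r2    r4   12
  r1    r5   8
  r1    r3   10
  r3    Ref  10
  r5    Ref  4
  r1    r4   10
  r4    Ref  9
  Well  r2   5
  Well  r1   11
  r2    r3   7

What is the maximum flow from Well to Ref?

Augment Well→r1→r3→Ref: bottleneck 10, flow now 10.
Augment Well→r1→r4→Ref: bottleneck 1, flow now 11.
Augment Well→r2→r4→Ref: bottleneck 5, flow now 16.
No augmenting path remains; maximum flow = 16.
In the residual graph, reachable from Well: {Well}.
Min-cut edges: Well→r1 (11), Well→r2 (5); capacity 11 + 5 = 16.
This cut is saturated, so no flow can exceed 16.

16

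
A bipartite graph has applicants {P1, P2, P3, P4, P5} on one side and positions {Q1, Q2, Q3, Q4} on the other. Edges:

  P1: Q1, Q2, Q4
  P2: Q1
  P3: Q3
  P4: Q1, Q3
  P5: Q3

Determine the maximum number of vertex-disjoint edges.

Unit-capacity flow: source→left, listed edges, right→sink; max matching = max flow.
Augmenting path P1→Q1 (+1); matched 1.
Augmenting path P3→Q3 (+1); matched 2.
Augmenting path P2→Q1→P1→Q2 (+1); matched 3.
No augmenting path remains; maximum matching = 3.
König certificate: {P1, Q1, Q3} is a vertex cover of size 3 (every listed pair touches it), so no matching can be larger.

3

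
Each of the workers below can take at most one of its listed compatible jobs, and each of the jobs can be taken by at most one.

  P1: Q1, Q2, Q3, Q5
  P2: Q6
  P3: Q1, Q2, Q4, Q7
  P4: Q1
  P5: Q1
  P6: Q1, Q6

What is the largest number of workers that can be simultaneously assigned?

4

Unit-capacity flow: source→left, listed edges, right→sink; max matching = max flow.
Augmenting path P1→Q1 (+1); matched 1.
Augmenting path P2→Q6 (+1); matched 2.
Augmenting path P3→Q2 (+1); matched 3.
Augmenting path P4→Q1→P1→Q3 (+1); matched 4.
No augmenting path remains; maximum matching = 4.
König certificate: {P1, P3, Q1, Q6} is a vertex cover of size 4 (every listed pair touches it), so no matching can be larger.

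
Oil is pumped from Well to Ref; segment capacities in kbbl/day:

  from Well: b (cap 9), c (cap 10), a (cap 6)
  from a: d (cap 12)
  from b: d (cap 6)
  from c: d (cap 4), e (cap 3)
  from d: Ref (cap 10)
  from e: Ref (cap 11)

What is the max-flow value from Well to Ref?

Augment Well→a→d→Ref: bottleneck 6, flow now 6.
Augment Well→b→d→Ref: bottleneck 4, flow now 10.
Augment Well→c→e→Ref: bottleneck 3, flow now 13.
No augmenting path remains; maximum flow = 13.
In the residual graph, reachable from Well: {Well, a, b, c, d}.
Min-cut edges: c→e (3), d→Ref (10); capacity 3 + 10 = 13.
This cut is saturated, so no flow can exceed 13.

13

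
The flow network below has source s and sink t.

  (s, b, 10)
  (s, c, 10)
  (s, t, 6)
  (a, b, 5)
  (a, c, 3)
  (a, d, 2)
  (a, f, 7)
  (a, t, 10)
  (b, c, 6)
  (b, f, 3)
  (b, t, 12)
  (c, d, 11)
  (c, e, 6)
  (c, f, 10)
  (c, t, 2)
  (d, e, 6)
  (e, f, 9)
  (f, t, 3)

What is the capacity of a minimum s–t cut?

21

Augment s→t: bottleneck 6, flow now 6.
Augment s→b→t: bottleneck 10, flow now 16.
Augment s→c→t: bottleneck 2, flow now 18.
Augment s→c→f→t: bottleneck 3, flow now 21.
No augmenting path remains; maximum flow = 21.
By max-flow min-cut, the minimum cut capacity equals the max flow.
In the residual graph, reachable from s: {s, c, d, e, f}.
Min-cut edges: s→b (10), s→t (6), c→t (2), f→t (3); capacity 10 + 6 + 2 + 3 = 21.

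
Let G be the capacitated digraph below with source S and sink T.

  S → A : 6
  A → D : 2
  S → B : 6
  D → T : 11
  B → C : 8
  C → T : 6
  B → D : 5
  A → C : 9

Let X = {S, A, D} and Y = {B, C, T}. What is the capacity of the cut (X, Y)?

26

Edges leaving {S, A, D}: S→B (6), A→C (9), D→T (11).
Cut capacity = 6 + 9 + 11 = 26.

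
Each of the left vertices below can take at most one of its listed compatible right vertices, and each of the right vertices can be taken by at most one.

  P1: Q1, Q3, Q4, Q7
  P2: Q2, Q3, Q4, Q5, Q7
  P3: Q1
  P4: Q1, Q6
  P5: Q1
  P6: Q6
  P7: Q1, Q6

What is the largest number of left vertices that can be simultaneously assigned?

4

Unit-capacity flow: source→left, listed edges, right→sink; max matching = max flow.
Augmenting path P1→Q1 (+1); matched 1.
Augmenting path P2→Q2 (+1); matched 2.
Augmenting path P4→Q6 (+1); matched 3.
Augmenting path P3→Q1→P1→Q3 (+1); matched 4.
No augmenting path remains; maximum matching = 4.
König certificate: {P1, P2, Q1, Q6} is a vertex cover of size 4 (every listed pair touches it), so no matching can be larger.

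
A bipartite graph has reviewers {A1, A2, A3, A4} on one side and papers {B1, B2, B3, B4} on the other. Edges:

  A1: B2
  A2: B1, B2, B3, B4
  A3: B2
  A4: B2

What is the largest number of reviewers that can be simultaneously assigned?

2

Unit-capacity flow: source→left, listed edges, right→sink; max matching = max flow.
Augmenting path A1→B2 (+1); matched 1.
Augmenting path A2→B1 (+1); matched 2.
No augmenting path remains; maximum matching = 2.
König certificate: {A2, B2} is a vertex cover of size 2 (every listed pair touches it), so no matching can be larger.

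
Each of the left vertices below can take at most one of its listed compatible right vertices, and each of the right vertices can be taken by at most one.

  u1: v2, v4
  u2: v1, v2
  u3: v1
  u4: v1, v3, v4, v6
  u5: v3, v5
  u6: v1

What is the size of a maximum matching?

Unit-capacity flow: source→left, listed edges, right→sink; max matching = max flow.
Augmenting path u1→v2 (+1); matched 1.
Augmenting path u2→v1 (+1); matched 2.
Augmenting path u4→v3 (+1); matched 3.
Augmenting path u5→v5 (+1); matched 4.
Augmenting path u3→v1→u2→v2→u1→v4 (+1); matched 5.
No augmenting path remains; maximum matching = 5.
König certificate: {u1, u2, u4, u5, v1} is a vertex cover of size 5 (every listed pair touches it), so no matching can be larger.

5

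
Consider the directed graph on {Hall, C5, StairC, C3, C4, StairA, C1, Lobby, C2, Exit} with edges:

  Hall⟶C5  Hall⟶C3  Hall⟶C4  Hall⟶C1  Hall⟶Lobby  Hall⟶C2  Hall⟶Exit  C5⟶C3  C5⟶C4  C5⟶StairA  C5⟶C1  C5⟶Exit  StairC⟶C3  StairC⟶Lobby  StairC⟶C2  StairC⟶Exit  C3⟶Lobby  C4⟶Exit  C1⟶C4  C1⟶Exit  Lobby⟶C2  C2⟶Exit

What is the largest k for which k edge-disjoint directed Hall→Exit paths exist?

Assign every edge capacity 1; by Menger, the answer equals the max flow.
Path Hall→Exit (+1); total 1.
Path Hall→C5→Exit (+1); total 2.
Path Hall→C4→Exit (+1); total 3.
Path Hall→C1→Exit (+1); total 4.
Path Hall→C2→Exit (+1); total 5.
No residual Hall→Exit path; max flow = 5.
Certifying cut of size 5: {C2→Exit, Hall→C1, Hall→C4, Hall→C5, Hall→Exit}.

5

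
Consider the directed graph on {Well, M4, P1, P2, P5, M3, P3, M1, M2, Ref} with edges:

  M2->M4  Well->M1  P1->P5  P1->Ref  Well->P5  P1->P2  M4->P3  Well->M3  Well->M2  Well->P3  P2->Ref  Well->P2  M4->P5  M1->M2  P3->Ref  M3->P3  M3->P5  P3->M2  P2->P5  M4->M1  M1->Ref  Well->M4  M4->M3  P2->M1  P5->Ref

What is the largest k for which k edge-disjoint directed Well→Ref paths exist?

Assign every edge capacity 1; by Menger, the answer equals the max flow.
Path Well→P2→Ref (+1); total 1.
Path Well→P5→Ref (+1); total 2.
Path Well→P3→Ref (+1); total 3.
Path Well→M1→Ref (+1); total 4.
No residual Well→Ref path; max flow = 4.
Certifying cut of size 4: {M1→Ref, P3→Ref, P5→Ref, Well→P2}.

4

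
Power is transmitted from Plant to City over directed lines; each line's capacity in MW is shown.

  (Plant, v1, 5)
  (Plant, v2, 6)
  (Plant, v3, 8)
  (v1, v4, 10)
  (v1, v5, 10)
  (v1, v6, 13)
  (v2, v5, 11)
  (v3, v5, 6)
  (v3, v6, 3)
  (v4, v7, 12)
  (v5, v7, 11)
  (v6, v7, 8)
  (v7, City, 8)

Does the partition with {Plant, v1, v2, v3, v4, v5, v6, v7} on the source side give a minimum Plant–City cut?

Yes — it is a minimum cut (capacity 8).

Given cut capacity: 8 = 8.
Augment Plant→v1→v4→v7→City: bottleneck 5, flow now 5.
Augment Plant→v2→v5→v7→City: bottleneck 3, flow now 8.
No augmenting path remains; maximum flow = 8.
Cut capacity 8 equals the max flow, so it is a minimum cut.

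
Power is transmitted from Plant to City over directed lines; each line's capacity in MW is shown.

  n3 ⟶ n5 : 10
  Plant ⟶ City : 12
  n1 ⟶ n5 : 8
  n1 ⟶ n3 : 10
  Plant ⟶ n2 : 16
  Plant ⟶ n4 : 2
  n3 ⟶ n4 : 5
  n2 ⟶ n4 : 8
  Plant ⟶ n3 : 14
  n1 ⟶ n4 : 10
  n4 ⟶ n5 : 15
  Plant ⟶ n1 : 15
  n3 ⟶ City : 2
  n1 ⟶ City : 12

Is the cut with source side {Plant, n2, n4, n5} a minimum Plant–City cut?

No — its capacity is 41, but the minimum cut has capacity 26.

Given cut capacity: 15 + 14 + 12 = 41.
Augment Plant→City: bottleneck 12, flow now 12.
Augment Plant→n1→City: bottleneck 12, flow now 24.
Augment Plant→n3→City: bottleneck 2, flow now 26.
No augmenting path remains; maximum flow = 26.
In the residual graph, reachable from Plant: {Plant, n1, n2, n3, n4, n5}.
Min-cut edges: Plant→City (12), n1→City (12), n3→City (2); capacity 12 + 12 + 2 = 26.
Cut capacity 41 exceeds the max flow 26, so it is not minimum.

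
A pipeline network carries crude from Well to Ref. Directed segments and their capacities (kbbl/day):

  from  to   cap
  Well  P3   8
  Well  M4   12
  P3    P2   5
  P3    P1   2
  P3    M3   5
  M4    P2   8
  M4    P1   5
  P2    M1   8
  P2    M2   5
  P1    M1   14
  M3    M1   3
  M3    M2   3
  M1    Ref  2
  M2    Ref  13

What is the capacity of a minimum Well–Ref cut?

10

Augment Well→P3→P2→M1→Ref: bottleneck 2, flow now 2.
Augment Well→P3→P2→M2→Ref: bottleneck 3, flow now 5.
Augment Well→P3→M3→M2→Ref: bottleneck 3, flow now 8.
Augment Well→M4→P2→M2→Ref: bottleneck 2, flow now 10.
No augmenting path remains; maximum flow = 10.
By max-flow min-cut, the minimum cut capacity equals the max flow.
In the residual graph, reachable from Well: {Well, P3, M4, P2, P1, M3, M1}.
Min-cut edges: P2→M2 (5), M3→M2 (3), M1→Ref (2); capacity 5 + 3 + 2 = 10.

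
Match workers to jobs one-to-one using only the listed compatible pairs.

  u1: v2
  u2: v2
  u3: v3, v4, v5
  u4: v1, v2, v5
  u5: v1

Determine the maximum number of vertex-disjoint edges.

Unit-capacity flow: source→left, listed edges, right→sink; max matching = max flow.
Augmenting path u1→v2 (+1); matched 1.
Augmenting path u3→v3 (+1); matched 2.
Augmenting path u4→v1 (+1); matched 3.
Augmenting path u5→v1→u4→v5 (+1); matched 4.
No augmenting path remains; maximum matching = 4.
König certificate: {u3, u4, u5, v2} is a vertex cover of size 4 (every listed pair touches it), so no matching can be larger.

4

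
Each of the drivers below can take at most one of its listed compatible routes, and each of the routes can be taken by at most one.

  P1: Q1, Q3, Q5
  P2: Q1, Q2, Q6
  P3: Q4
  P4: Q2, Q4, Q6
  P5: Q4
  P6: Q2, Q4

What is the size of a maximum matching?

Unit-capacity flow: source→left, listed edges, right→sink; max matching = max flow.
Augmenting path P1→Q1 (+1); matched 1.
Augmenting path P2→Q2 (+1); matched 2.
Augmenting path P3→Q4 (+1); matched 3.
Augmenting path P4→Q6 (+1); matched 4.
Augmenting path P6→Q2→P2→Q1→P1→Q3 (+1); matched 5.
No augmenting path remains; maximum matching = 5.
König certificate: {P1, P2, P4, P6, Q4} is a vertex cover of size 5 (every listed pair touches it), so no matching can be larger.

5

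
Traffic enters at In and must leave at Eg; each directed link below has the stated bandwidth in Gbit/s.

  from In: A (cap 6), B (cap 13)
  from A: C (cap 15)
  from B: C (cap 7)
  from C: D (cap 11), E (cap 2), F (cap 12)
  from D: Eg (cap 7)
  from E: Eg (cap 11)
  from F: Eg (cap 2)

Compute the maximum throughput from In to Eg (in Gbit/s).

11

Augment In→A→C→D→Eg: bottleneck 6, flow now 6.
Augment In→B→C→D→Eg: bottleneck 1, flow now 7.
Augment In→B→C→E→Eg: bottleneck 2, flow now 9.
Augment In→B→C→F→Eg: bottleneck 2, flow now 11.
No augmenting path remains; maximum flow = 11.
In the residual graph, reachable from In: {In, A, B, C, D, F}.
Min-cut edges: C→E (2), D→Eg (7), F→Eg (2); capacity 2 + 7 + 2 = 11.
This cut is saturated, so no flow can exceed 11.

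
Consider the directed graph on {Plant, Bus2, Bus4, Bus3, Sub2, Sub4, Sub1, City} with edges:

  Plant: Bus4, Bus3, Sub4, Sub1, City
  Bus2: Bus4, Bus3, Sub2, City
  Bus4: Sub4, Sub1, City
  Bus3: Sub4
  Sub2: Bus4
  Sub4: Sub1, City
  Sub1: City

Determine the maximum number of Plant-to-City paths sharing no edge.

Assign every edge capacity 1; by Menger, the answer equals the max flow.
Path Plant→City (+1); total 1.
Path Plant→Bus4→City (+1); total 2.
Path Plant→Sub4→City (+1); total 3.
Path Plant→Sub1→City (+1); total 4.
No residual Plant→City path; max flow = 4.
Certifying cut of size 4: {Plant→Bus4, Plant→City, Sub1→City, Sub4→City}.

4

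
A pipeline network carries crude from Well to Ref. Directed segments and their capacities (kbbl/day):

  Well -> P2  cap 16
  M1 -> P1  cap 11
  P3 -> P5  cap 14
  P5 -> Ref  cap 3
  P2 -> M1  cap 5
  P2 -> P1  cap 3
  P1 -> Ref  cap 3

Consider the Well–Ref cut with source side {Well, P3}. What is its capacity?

Edges leaving {Well, P3}: Well→P2 (16), P3→P5 (14).
Cut capacity = 16 + 14 = 30.

30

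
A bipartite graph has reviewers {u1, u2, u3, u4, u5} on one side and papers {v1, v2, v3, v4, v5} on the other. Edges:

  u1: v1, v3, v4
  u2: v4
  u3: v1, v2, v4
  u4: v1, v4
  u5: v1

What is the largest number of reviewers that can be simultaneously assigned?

4

Unit-capacity flow: source→left, listed edges, right→sink; max matching = max flow.
Augmenting path u1→v1 (+1); matched 1.
Augmenting path u2→v4 (+1); matched 2.
Augmenting path u3→v2 (+1); matched 3.
Augmenting path u4→v1→u1→v3 (+1); matched 4.
No augmenting path remains; maximum matching = 4.
König certificate: {u1, u3, v1, v4} is a vertex cover of size 4 (every listed pair touches it), so no matching can be larger.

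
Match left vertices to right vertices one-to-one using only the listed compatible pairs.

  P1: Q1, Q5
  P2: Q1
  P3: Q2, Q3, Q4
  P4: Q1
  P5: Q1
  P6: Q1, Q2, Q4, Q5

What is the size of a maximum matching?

4

Unit-capacity flow: source→left, listed edges, right→sink; max matching = max flow.
Augmenting path P1→Q1 (+1); matched 1.
Augmenting path P3→Q2 (+1); matched 2.
Augmenting path P6→Q4 (+1); matched 3.
Augmenting path P2→Q1→P1→Q5 (+1); matched 4.
No augmenting path remains; maximum matching = 4.
König certificate: {P1, P3, P6, Q1} is a vertex cover of size 4 (every listed pair touches it), so no matching can be larger.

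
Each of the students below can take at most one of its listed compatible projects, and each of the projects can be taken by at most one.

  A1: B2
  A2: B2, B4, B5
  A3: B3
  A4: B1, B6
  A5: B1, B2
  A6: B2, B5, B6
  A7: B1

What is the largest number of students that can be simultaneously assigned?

6

Unit-capacity flow: source→left, listed edges, right→sink; max matching = max flow.
Augmenting path A1→B2 (+1); matched 1.
Augmenting path A2→B4 (+1); matched 2.
Augmenting path A3→B3 (+1); matched 3.
Augmenting path A4→B1 (+1); matched 4.
Augmenting path A6→B5 (+1); matched 5.
Augmenting path A5→B1→A4→B6 (+1); matched 6.
No augmenting path remains; maximum matching = 6.
König certificate: {A2, A3, A4, A6, B1, B2} is a vertex cover of size 6 (every listed pair touches it), so no matching can be larger.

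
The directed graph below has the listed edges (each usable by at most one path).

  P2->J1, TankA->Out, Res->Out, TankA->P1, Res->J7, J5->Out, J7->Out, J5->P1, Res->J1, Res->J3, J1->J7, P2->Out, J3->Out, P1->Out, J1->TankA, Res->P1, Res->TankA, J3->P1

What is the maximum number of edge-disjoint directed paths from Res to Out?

5

Assign every edge capacity 1; by Menger, the answer equals the max flow.
Path Res→Out (+1); total 1.
Path Res→J7→Out (+1); total 2.
Path Res→J3→Out (+1); total 3.
Path Res→TankA→Out (+1); total 4.
Path Res→P1→Out (+1); total 5.
No residual Res→Out path; max flow = 5.
Certifying cut of size 5: {J7→Out, P1→Out, Res→J3, Res→Out, TankA→Out}.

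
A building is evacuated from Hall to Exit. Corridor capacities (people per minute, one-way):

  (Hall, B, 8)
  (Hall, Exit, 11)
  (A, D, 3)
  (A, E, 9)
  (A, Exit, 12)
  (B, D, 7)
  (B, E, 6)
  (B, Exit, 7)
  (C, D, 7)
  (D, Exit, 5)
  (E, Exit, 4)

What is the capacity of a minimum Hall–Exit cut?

Augment Hall→Exit: bottleneck 11, flow now 11.
Augment Hall→B→Exit: bottleneck 7, flow now 18.
Augment Hall→B→D→Exit: bottleneck 1, flow now 19.
No augmenting path remains; maximum flow = 19.
By max-flow min-cut, the minimum cut capacity equals the max flow.
In the residual graph, reachable from Hall: {Hall}.
Min-cut edges: Hall→B (8), Hall→Exit (11); capacity 8 + 11 = 19.

19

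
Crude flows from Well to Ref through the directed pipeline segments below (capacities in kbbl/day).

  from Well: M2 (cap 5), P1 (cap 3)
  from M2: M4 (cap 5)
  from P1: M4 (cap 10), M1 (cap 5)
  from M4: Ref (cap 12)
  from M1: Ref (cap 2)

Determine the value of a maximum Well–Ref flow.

8

Augment Well→M2→M4→Ref: bottleneck 5, flow now 5.
Augment Well→P1→M4→Ref: bottleneck 3, flow now 8.
No augmenting path remains; maximum flow = 8.
In the residual graph, reachable from Well: {Well}.
Min-cut edges: Well→M2 (5), Well→P1 (3); capacity 5 + 3 = 8.
This cut is saturated, so no flow can exceed 8.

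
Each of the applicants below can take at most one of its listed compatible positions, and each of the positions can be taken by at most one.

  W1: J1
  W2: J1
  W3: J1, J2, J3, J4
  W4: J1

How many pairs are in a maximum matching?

Unit-capacity flow: source→left, listed edges, right→sink; max matching = max flow.
Augmenting path W1→J1 (+1); matched 1.
Augmenting path W3→J2 (+1); matched 2.
No augmenting path remains; maximum matching = 2.
König certificate: {W3, J1} is a vertex cover of size 2 (every listed pair touches it), so no matching can be larger.

2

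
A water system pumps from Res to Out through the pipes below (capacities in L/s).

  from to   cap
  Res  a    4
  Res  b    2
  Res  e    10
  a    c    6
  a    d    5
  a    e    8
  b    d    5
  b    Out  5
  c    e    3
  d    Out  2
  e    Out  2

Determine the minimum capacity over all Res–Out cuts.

6

Augment Res→b→Out: bottleneck 2, flow now 2.
Augment Res→e→Out: bottleneck 2, flow now 4.
Augment Res→a→d→Out: bottleneck 2, flow now 6.
No augmenting path remains; maximum flow = 6.
By max-flow min-cut, the minimum cut capacity equals the max flow.
In the residual graph, reachable from Res: {Res, a, c, d, e}.
Min-cut edges: Res→b (2), d→Out (2), e→Out (2); capacity 2 + 2 + 2 = 6.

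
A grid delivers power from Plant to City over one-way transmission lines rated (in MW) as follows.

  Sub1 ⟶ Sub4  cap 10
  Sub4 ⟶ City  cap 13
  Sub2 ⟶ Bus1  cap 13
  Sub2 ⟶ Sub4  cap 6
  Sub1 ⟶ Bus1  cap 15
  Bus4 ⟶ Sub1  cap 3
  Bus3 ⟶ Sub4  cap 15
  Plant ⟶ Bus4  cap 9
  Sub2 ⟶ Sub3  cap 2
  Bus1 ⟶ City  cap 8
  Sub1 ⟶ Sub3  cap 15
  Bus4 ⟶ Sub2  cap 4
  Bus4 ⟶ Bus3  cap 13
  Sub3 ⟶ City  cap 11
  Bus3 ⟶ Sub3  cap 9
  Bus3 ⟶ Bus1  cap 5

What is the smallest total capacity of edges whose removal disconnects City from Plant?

9

Augment Plant→Bus4→Sub1→Sub3→City: bottleneck 3, flow now 3.
Augment Plant→Bus4→Sub2→Sub3→City: bottleneck 2, flow now 5.
Augment Plant→Bus4→Sub2→Bus1→City: bottleneck 2, flow now 7.
Augment Plant→Bus4→Bus3→Sub3→City: bottleneck 2, flow now 9.
No augmenting path remains; maximum flow = 9.
By max-flow min-cut, the minimum cut capacity equals the max flow.
In the residual graph, reachable from Plant: {Plant}.
Min-cut edges: Plant→Bus4 (9); capacity 9 = 9.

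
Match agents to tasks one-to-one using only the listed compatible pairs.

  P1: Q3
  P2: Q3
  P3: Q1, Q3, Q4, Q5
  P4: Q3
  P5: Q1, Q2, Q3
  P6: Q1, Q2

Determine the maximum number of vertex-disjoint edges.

Unit-capacity flow: source→left, listed edges, right→sink; max matching = max flow.
Augmenting path P1→Q3 (+1); matched 1.
Augmenting path P3→Q1 (+1); matched 2.
Augmenting path P5→Q2 (+1); matched 3.
Augmenting path P6→Q1→P3→Q4 (+1); matched 4.
No augmenting path remains; maximum matching = 4.
König certificate: {P3, P5, P6, Q3} is a vertex cover of size 4 (every listed pair touches it), so no matching can be larger.

4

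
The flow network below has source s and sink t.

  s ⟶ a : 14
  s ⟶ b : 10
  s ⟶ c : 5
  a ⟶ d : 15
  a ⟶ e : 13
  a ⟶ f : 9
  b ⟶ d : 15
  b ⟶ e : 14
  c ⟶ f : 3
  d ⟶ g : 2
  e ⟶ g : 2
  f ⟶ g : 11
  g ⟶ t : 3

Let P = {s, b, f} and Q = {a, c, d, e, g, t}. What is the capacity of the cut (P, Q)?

59

Edges leaving {s, b, f}: s→a (14), s→c (5), b→d (15), b→e (14), f→g (11).
Cut capacity = 14 + 5 + 15 + 14 + 11 = 59.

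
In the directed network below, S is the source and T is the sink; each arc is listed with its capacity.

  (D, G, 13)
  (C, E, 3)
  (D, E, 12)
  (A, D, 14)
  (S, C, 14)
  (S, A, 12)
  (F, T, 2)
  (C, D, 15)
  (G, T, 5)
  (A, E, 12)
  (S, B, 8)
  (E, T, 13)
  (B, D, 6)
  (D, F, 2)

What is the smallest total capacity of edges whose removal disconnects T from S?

Augment S→A→E→T: bottleneck 12, flow now 12.
Augment S→C→E→T: bottleneck 1, flow now 13.
Augment S→B→D→F→T: bottleneck 2, flow now 15.
Augment S→B→D→G→T: bottleneck 4, flow now 19.
Augment S→C→D→G→T: bottleneck 1, flow now 20.
No augmenting path remains; maximum flow = 20.
By max-flow min-cut, the minimum cut capacity equals the max flow.
In the residual graph, reachable from S: {S, A, B, C, D, E, G}.
Min-cut edges: D→F (2), E→T (13), G→T (5); capacity 2 + 13 + 5 = 20.

20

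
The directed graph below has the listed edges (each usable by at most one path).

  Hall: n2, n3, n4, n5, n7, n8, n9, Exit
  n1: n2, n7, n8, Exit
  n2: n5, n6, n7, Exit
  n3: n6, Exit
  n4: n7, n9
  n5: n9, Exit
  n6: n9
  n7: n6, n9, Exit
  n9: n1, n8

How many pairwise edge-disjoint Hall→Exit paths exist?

6

Assign every edge capacity 1; by Menger, the answer equals the max flow.
Path Hall→Exit (+1); total 1.
Path Hall→n2→Exit (+1); total 2.
Path Hall→n3→Exit (+1); total 3.
Path Hall→n5→Exit (+1); total 4.
Path Hall→n7→Exit (+1); total 5.
Path Hall→n9→n1→Exit (+1); total 6.
No residual Hall→Exit path; max flow = 6.
Certifying cut of size 6: {Hall→Exit, Hall→n2, Hall→n3, Hall→n5, n7→Exit, n9→n1}.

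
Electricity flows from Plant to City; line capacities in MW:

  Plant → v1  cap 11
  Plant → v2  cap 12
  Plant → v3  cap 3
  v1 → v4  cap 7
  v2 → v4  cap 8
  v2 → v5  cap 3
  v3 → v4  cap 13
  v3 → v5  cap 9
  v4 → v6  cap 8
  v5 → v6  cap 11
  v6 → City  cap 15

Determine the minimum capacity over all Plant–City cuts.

Augment Plant→v1→v4→v6→City: bottleneck 7, flow now 7.
Augment Plant→v2→v4→v6→City: bottleneck 1, flow now 8.
Augment Plant→v2→v5→v6→City: bottleneck 3, flow now 11.
Augment Plant→v3→v5→v6→City: bottleneck 3, flow now 14.
No augmenting path remains; maximum flow = 14.
By max-flow min-cut, the minimum cut capacity equals the max flow.
In the residual graph, reachable from Plant: {Plant, v1, v2, v4}.
Min-cut edges: Plant→v3 (3), v2→v5 (3), v4→v6 (8); capacity 3 + 3 + 8 = 14.

14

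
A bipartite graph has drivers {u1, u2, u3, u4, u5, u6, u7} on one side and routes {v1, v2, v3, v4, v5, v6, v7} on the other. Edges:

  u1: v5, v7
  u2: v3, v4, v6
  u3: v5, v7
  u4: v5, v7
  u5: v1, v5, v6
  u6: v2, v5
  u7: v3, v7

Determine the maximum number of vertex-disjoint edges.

Unit-capacity flow: source→left, listed edges, right→sink; max matching = max flow.
Augmenting path u1→v5 (+1); matched 1.
Augmenting path u2→v3 (+1); matched 2.
Augmenting path u3→v7 (+1); matched 3.
Augmenting path u5→v1 (+1); matched 4.
Augmenting path u6→v2 (+1); matched 5.
Augmenting path u7→v3→u2→v4 (+1); matched 6.
No augmenting path remains; maximum matching = 6.
König certificate: {u2, u5, u6, u7, v5, v7} is a vertex cover of size 6 (every listed pair touches it), so no matching can be larger.

6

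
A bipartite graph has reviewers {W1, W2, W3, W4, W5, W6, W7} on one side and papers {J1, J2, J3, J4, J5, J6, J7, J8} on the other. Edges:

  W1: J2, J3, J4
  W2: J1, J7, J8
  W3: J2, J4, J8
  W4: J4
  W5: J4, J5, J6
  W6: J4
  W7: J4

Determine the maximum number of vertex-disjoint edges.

5

Unit-capacity flow: source→left, listed edges, right→sink; max matching = max flow.
Augmenting path W1→J2 (+1); matched 1.
Augmenting path W2→J1 (+1); matched 2.
Augmenting path W3→J4 (+1); matched 3.
Augmenting path W5→J5 (+1); matched 4.
Augmenting path W4→J4→W3→J8 (+1); matched 5.
No augmenting path remains; maximum matching = 5.
König certificate: {W1, W2, W3, W5, J4} is a vertex cover of size 5 (every listed pair touches it), so no matching can be larger.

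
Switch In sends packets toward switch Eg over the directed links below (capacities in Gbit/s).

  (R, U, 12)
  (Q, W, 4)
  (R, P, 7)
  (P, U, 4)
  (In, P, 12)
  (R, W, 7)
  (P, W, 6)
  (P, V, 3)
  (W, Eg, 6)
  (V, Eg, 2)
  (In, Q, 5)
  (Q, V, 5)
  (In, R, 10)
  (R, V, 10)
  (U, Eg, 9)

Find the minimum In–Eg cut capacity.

17

Augment In→P→U→Eg: bottleneck 4, flow now 4.
Augment In→P→V→Eg: bottleneck 2, flow now 6.
Augment In→P→W→Eg: bottleneck 6, flow now 12.
Augment In→R→U→Eg: bottleneck 5, flow now 17.
No augmenting path remains; maximum flow = 17.
By max-flow min-cut, the minimum cut capacity equals the max flow.
In the residual graph, reachable from In: {In, P, Q, R, U, V, W}.
Min-cut edges: U→Eg (9), V→Eg (2), W→Eg (6); capacity 9 + 2 + 6 = 17.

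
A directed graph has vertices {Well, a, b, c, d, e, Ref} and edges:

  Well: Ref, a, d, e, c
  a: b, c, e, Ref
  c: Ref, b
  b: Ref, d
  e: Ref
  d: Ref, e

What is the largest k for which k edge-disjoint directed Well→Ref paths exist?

5

Assign every edge capacity 1; by Menger, the answer equals the max flow.
Path Well→Ref (+1); total 1.
Path Well→a→Ref (+1); total 2.
Path Well→c→Ref (+1); total 3.
Path Well→d→Ref (+1); total 4.
Path Well→e→Ref (+1); total 5.
No residual Well→Ref path; max flow = 5.
Certifying cut of size 5: {Well→Ref, Well→a, Well→c, Well→d, Well→e}.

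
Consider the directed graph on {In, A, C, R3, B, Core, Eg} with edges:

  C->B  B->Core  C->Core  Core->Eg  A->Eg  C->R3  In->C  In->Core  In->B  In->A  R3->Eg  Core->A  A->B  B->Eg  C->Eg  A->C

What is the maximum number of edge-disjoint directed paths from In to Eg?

Assign every edge capacity 1; by Menger, the answer equals the max flow.
Path In→A→Eg (+1); total 1.
Path In→C→Eg (+1); total 2.
Path In→B→Eg (+1); total 3.
Path In→Core→Eg (+1); total 4.
No residual In→Eg path; max flow = 4.
Certifying cut of size 4: {In→A, In→B, In→C, In→Core}.

4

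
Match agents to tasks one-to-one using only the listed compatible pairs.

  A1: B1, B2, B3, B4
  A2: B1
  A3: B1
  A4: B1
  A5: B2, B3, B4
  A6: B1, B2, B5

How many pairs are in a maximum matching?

Unit-capacity flow: source→left, listed edges, right→sink; max matching = max flow.
Augmenting path A1→B1 (+1); matched 1.
Augmenting path A5→B2 (+1); matched 2.
Augmenting path A6→B5 (+1); matched 3.
Augmenting path A2→B1→A1→B3 (+1); matched 4.
No augmenting path remains; maximum matching = 4.
König certificate: {A1, A5, A6, B1} is a vertex cover of size 4 (every listed pair touches it), so no matching can be larger.

4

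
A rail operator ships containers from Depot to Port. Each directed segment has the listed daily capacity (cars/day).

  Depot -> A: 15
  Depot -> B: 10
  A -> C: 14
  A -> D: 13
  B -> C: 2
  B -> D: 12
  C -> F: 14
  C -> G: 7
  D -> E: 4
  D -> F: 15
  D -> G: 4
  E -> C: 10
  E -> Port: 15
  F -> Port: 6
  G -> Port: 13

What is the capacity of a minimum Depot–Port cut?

Augment Depot→A→C→F→Port: bottleneck 6, flow now 6.
Augment Depot→A→C→G→Port: bottleneck 7, flow now 13.
Augment Depot→A→D→E→Port: bottleneck 2, flow now 15.
Augment Depot→B→D→E→Port: bottleneck 2, flow now 17.
Augment Depot→B→D→G→Port: bottleneck 4, flow now 21.
No augmenting path remains; maximum flow = 21.
By max-flow min-cut, the minimum cut capacity equals the max flow.
In the residual graph, reachable from Depot: {Depot, A, B, C, D, F}.
Min-cut edges: C→G (7), D→E (4), D→G (4), F→Port (6); capacity 7 + 4 + 4 + 6 = 21.

21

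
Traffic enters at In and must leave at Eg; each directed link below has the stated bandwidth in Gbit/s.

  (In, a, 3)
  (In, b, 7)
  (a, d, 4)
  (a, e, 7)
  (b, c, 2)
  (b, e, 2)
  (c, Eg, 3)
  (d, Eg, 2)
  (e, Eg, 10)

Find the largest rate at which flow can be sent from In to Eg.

7

Augment In→a→d→Eg: bottleneck 2, flow now 2.
Augment In→a→e→Eg: bottleneck 1, flow now 3.
Augment In→b→c→Eg: bottleneck 2, flow now 5.
Augment In→b→e→Eg: bottleneck 2, flow now 7.
No augmenting path remains; maximum flow = 7.
In the residual graph, reachable from In: {In, b}.
Min-cut edges: In→a (3), b→c (2), b→e (2); capacity 3 + 2 + 2 = 7.
This cut is saturated, so no flow can exceed 7.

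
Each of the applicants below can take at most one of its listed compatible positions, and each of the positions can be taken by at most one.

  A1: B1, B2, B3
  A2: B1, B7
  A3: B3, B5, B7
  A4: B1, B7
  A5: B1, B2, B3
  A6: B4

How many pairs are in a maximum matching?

Unit-capacity flow: source→left, listed edges, right→sink; max matching = max flow.
Augmenting path A1→B1 (+1); matched 1.
Augmenting path A2→B7 (+1); matched 2.
Augmenting path A3→B3 (+1); matched 3.
Augmenting path A5→B2 (+1); matched 4.
Augmenting path A6→B4 (+1); matched 5.
Augmenting path A4→B1→A1→B3→A3→B5 (+1); matched 6.
No augmenting path remains; maximum matching = 6.
König certificate: {A1, A2, A3, A4, A5, A6} is a vertex cover of size 6 (every listed pair touches it), so no matching can be larger.

6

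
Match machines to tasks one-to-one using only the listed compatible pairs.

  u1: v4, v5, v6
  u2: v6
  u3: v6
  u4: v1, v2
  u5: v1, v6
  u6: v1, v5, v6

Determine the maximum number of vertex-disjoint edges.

Unit-capacity flow: source→left, listed edges, right→sink; max matching = max flow.
Augmenting path u1→v4 (+1); matched 1.
Augmenting path u2→v6 (+1); matched 2.
Augmenting path u4→v1 (+1); matched 3.
Augmenting path u6→v5 (+1); matched 4.
Augmenting path u5→v1→u4→v2 (+1); matched 5.
No augmenting path remains; maximum matching = 5.
König certificate: {u1, u4, u5, u6, v6} is a vertex cover of size 5 (every listed pair touches it), so no matching can be larger.

5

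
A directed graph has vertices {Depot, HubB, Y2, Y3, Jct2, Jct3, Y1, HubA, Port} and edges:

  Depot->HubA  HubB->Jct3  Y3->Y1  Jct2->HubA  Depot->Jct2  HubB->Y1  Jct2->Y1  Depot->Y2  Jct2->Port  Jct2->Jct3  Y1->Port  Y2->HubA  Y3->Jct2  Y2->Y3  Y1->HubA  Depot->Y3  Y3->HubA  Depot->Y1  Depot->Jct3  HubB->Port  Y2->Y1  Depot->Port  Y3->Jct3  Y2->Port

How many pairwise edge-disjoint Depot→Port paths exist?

Assign every edge capacity 1; by Menger, the answer equals the max flow.
Path Depot→Port (+1); total 1.
Path Depot→Y2→Port (+1); total 2.
Path Depot→Jct2→Port (+1); total 3.
Path Depot→Y1→Port (+1); total 4.
No residual Depot→Port path; max flow = 4.
Certifying cut of size 4: {Depot→Port, Depot→Y2, Jct2→Port, Y1→Port}.

4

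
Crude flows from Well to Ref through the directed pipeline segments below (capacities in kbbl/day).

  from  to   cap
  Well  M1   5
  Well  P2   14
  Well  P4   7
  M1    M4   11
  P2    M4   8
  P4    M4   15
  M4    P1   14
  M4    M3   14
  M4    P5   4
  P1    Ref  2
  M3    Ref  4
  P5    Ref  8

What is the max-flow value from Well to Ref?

Augment Well→M1→M4→P1→Ref: bottleneck 2, flow now 2.
Augment Well→M1→M4→M3→Ref: bottleneck 3, flow now 5.
Augment Well→P2→M4→M3→Ref: bottleneck 1, flow now 6.
Augment Well→P2→M4→P5→Ref: bottleneck 4, flow now 10.
No augmenting path remains; maximum flow = 10.
In the residual graph, reachable from Well: {Well, M1, P2, P4, M4, P1, M3}.
Min-cut edges: M4→P5 (4), P1→Ref (2), M3→Ref (4); capacity 4 + 2 + 4 = 10.
This cut is saturated, so no flow can exceed 10.

10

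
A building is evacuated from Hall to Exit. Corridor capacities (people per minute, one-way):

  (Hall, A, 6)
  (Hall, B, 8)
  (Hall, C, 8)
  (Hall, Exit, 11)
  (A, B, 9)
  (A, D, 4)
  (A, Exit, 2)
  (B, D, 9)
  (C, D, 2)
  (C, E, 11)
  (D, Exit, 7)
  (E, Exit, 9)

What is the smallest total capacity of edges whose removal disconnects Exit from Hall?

Augment Hall→Exit: bottleneck 11, flow now 11.
Augment Hall→A→Exit: bottleneck 2, flow now 13.
Augment Hall→A→D→Exit: bottleneck 4, flow now 17.
Augment Hall→B→D→Exit: bottleneck 3, flow now 20.
Augment Hall→C→E→Exit: bottleneck 8, flow now 28.
No augmenting path remains; maximum flow = 28.
By max-flow min-cut, the minimum cut capacity equals the max flow.
In the residual graph, reachable from Hall: {Hall, A, B, D}.
Min-cut edges: Hall→C (8), Hall→Exit (11), A→Exit (2), D→Exit (7); capacity 8 + 11 + 2 + 7 = 28.

28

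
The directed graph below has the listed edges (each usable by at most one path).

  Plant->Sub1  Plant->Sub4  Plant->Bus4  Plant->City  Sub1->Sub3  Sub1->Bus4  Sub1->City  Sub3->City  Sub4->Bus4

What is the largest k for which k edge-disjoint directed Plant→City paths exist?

Assign every edge capacity 1; by Menger, the answer equals the max flow.
Path Plant→City (+1); total 1.
Path Plant→Sub1→City (+1); total 2.
No residual Plant→City path; max flow = 2.
Certifying cut of size 2: {Plant→City, Plant→Sub1}.

2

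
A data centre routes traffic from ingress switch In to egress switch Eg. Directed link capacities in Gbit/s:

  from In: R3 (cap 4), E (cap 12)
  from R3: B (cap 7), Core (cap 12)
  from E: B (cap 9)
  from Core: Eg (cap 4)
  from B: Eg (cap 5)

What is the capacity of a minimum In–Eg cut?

Augment In→R3→Core→Eg: bottleneck 4, flow now 4.
Augment In→E→B→Eg: bottleneck 5, flow now 9.
No augmenting path remains; maximum flow = 9.
By max-flow min-cut, the minimum cut capacity equals the max flow.
In the residual graph, reachable from In: {In, E, B}.
Min-cut edges: In→R3 (4), B→Eg (5); capacity 4 + 5 = 9.

9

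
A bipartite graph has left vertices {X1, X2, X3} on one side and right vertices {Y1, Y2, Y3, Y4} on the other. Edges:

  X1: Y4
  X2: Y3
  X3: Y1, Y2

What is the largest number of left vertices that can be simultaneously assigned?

Unit-capacity flow: source→left, listed edges, right→sink; max matching = max flow.
Augmenting path X1→Y4 (+1); matched 1.
Augmenting path X2→Y3 (+1); matched 2.
Augmenting path X3→Y1 (+1); matched 3.
No augmenting path remains; maximum matching = 3.
König certificate: {X1, X2, X3} is a vertex cover of size 3 (every listed pair touches it), so no matching can be larger.

3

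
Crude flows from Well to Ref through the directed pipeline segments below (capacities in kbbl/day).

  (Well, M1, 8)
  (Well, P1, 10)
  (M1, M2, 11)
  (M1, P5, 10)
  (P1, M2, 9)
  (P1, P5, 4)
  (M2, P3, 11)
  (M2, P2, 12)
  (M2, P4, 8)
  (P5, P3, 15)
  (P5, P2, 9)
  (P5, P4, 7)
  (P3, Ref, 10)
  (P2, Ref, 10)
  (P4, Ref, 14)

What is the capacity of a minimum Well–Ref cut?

18

Augment Well→M1→M2→P3→Ref: bottleneck 8, flow now 8.
Augment Well→P1→M2→P3→Ref: bottleneck 2, flow now 10.
Augment Well→P1→M2→P2→Ref: bottleneck 7, flow now 17.
Augment Well→P1→P5→P2→Ref: bottleneck 1, flow now 18.
No augmenting path remains; maximum flow = 18.
By max-flow min-cut, the minimum cut capacity equals the max flow.
In the residual graph, reachable from Well: {Well}.
Min-cut edges: Well→M1 (8), Well→P1 (10); capacity 8 + 10 = 18.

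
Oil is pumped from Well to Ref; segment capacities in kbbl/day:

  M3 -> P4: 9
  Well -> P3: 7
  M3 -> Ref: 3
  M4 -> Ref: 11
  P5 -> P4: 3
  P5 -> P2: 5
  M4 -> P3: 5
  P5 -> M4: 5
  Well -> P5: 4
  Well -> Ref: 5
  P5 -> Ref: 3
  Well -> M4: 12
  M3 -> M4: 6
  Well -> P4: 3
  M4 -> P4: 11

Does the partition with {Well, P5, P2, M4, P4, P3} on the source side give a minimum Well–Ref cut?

Yes — it is a minimum cut (capacity 19).

Given cut capacity: 5 + 3 + 11 = 19.
Augment Well→Ref: bottleneck 5, flow now 5.
Augment Well→P5→Ref: bottleneck 3, flow now 8.
Augment Well→M4→Ref: bottleneck 11, flow now 19.
No augmenting path remains; maximum flow = 19.
Cut capacity 19 equals the max flow, so it is a minimum cut.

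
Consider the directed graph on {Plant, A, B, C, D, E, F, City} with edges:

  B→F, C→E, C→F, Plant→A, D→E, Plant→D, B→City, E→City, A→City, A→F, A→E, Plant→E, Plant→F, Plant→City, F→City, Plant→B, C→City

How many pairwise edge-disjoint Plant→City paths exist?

Assign every edge capacity 1; by Menger, the answer equals the max flow.
Path Plant→City (+1); total 1.
Path Plant→A→City (+1); total 2.
Path Plant→B→City (+1); total 3.
Path Plant→E→City (+1); total 4.
Path Plant→F→City (+1); total 5.
No residual Plant→City path; max flow = 5.
Certifying cut of size 5: {E→City, Plant→A, Plant→B, Plant→City, Plant→F}.

5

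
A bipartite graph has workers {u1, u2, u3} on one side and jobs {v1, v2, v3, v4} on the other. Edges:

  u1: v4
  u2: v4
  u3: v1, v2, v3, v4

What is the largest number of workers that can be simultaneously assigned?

Unit-capacity flow: source→left, listed edges, right→sink; max matching = max flow.
Augmenting path u1→v4 (+1); matched 1.
Augmenting path u3→v1 (+1); matched 2.
No augmenting path remains; maximum matching = 2.
König certificate: {u3, v4} is a vertex cover of size 2 (every listed pair touches it), so no matching can be larger.

2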